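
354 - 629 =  - 275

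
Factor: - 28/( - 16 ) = 7/4 = 2^( - 2 )* 7^1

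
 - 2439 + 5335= 2896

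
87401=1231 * 71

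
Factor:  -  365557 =  -  365557^1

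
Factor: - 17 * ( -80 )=2^4 * 5^1*17^1 = 1360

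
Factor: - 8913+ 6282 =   -  2631 = -  3^1*877^1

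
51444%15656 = 4476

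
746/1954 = 373/977=0.38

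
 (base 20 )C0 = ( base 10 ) 240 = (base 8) 360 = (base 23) aa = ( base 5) 1430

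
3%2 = 1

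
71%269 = 71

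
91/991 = 91/991 = 0.09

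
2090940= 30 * 69698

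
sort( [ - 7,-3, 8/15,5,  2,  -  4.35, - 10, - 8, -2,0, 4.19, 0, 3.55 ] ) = [ - 10,-8, - 7 ,  -  4.35,  -  3, - 2,0 , 0,8/15, 2,3.55,4.19, 5]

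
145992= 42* 3476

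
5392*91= 490672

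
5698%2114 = 1470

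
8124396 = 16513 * 492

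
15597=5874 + 9723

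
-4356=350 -4706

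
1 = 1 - 0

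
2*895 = 1790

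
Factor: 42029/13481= 17^( - 1) * 53^1 = 53/17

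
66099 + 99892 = 165991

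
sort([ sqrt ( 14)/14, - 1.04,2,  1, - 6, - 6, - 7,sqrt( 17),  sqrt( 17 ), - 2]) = [ - 7, - 6, - 6, - 2, - 1.04, sqrt( 14)/14,1,2,sqrt( 17),sqrt( 17) ] 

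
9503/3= 3167+2/3 = 3167.67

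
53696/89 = 53696/89 = 603.33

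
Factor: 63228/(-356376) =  - 2^( - 1) * 11^1*31^( - 1 ) = -11/62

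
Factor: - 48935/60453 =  - 3^(-3)*5^1*2239^(-1 )*9787^1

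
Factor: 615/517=3^1*5^1*11^( - 1)*41^1 * 47^( - 1 )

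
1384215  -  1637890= - 253675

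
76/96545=76/96545 = 0.00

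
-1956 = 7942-9898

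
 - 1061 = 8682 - 9743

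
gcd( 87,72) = 3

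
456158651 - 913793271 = -457634620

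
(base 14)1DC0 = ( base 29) 6e8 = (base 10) 5460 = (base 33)50F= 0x1554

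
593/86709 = 593/86709 = 0.01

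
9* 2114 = 19026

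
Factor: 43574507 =179^1*243433^1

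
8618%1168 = 442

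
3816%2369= 1447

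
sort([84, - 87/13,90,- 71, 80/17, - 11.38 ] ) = [ - 71, - 11.38, - 87/13, 80/17, 84,  90]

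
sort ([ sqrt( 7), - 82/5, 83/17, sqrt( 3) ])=[ - 82/5, sqrt( 3 ),sqrt ( 7), 83/17]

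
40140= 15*2676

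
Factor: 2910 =2^1 * 3^1*5^1*97^1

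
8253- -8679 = 16932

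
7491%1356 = 711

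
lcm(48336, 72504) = 145008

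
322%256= 66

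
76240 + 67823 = 144063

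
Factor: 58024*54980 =3190159520= 2^5*5^1*2749^1*7253^1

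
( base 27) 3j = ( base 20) 50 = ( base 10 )100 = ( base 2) 1100100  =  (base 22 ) 4c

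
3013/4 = 3013/4 = 753.25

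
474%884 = 474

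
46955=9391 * 5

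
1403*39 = 54717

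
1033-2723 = -1690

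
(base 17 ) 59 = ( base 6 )234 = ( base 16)5e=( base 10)94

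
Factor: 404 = 2^2*101^1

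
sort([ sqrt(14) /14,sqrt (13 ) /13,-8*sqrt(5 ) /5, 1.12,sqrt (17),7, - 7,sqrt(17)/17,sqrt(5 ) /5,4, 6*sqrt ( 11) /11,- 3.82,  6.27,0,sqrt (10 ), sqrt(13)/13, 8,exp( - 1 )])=[ - 7, - 3.82, -8*sqrt( 5)/5 , 0, sqrt(17 ) /17,sqrt(  14)/14, sqrt(13 ) /13,sqrt(13 ) /13,exp(-1 ), sqrt( 5 )/5, 1.12,6*sqrt(11 ) /11,sqrt( 10 ), 4,sqrt( 17) , 6.27, 7, 8 ]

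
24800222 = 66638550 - 41838328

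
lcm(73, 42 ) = 3066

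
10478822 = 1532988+8945834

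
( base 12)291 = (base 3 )112201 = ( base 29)dk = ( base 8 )615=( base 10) 397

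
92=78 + 14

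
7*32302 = 226114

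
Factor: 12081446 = 2^1*13^1 * 419^1*1109^1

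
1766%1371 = 395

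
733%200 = 133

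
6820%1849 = 1273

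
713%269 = 175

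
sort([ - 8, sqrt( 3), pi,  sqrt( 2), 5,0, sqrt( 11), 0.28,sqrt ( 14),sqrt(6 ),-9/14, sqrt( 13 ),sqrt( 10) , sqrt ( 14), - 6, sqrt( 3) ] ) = [ - 8,  -  6, - 9/14, 0,0.28,sqrt ( 2) , sqrt( 3),sqrt( 3), sqrt( 6 ), pi, sqrt (10), sqrt ( 11), sqrt( 13),  sqrt ( 14),sqrt( 14), 5] 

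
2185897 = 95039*23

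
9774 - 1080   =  8694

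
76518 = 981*78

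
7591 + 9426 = 17017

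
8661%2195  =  2076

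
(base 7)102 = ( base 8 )63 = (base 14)39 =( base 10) 51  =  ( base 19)2d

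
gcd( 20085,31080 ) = 15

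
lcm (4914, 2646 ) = 34398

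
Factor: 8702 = 2^1*19^1 * 229^1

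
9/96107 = 9/96107 = 0.00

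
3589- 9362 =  - 5773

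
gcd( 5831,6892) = 1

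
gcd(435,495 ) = 15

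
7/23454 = 7/23454 = 0.00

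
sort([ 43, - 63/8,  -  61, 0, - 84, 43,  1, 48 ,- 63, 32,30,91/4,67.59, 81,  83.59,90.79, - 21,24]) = [ - 84, - 63,-61, - 21, - 63/8, 0,1,91/4,24,30,32,43, 43,48,67.59, 81,83.59,90.79]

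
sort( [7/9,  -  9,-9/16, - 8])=[ - 9, -8, - 9/16 , 7/9]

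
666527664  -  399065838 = 267461826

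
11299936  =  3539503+7760433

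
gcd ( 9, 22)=1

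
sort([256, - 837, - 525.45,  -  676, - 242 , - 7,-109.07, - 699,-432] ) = [ - 837, - 699, - 676, - 525.45, - 432, - 242,  -  109.07 , - 7, 256]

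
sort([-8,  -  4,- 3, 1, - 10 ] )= [-10, - 8,- 4,-3, 1]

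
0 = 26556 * 0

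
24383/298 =24383/298= 81.82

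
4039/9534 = 577/1362 = 0.42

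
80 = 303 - 223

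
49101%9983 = 9169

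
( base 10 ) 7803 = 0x1E7B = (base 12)4623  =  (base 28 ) 9qj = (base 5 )222203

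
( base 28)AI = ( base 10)298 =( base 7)604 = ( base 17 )109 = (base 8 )452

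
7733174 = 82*94307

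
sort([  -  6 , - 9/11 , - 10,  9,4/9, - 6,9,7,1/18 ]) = [ - 10,  -  6, - 6, - 9/11 , 1/18,4/9,  7, 9,9] 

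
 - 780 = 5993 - 6773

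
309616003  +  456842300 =766458303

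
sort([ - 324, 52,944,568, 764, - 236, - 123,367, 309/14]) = [ - 324, - 236, - 123,309/14,  52,367, 568, 764,944 ] 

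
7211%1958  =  1337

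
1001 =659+342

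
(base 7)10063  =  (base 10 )2446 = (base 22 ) 514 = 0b100110001110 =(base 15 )ad1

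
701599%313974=73651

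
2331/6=388 + 1/2  =  388.50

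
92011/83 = 92011/83=1108.57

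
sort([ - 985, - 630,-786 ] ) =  [ - 985,-786, - 630 ] 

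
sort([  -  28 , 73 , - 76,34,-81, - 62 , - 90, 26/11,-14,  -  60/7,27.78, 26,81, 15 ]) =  [ - 90, - 81 , -76, - 62 , - 28 ,  -  14, - 60/7,26/11,15, 26,27.78,34, 73,81 ]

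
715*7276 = 5202340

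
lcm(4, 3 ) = 12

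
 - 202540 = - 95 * 2132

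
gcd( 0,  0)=0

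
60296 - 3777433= - 3717137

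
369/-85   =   - 369/85 = -  4.34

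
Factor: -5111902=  -2^1*2555951^1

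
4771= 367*13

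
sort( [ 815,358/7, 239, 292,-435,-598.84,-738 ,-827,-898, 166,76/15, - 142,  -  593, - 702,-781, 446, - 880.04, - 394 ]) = [ - 898, - 880.04, - 827, - 781 , - 738, - 702, - 598.84,-593,-435,-394,  -  142, 76/15,358/7, 166, 239,292, 446, 815]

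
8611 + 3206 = 11817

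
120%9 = 3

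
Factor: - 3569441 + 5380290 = 1033^1*1753^1 = 1810849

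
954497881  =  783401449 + 171096432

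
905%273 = 86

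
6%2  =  0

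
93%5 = 3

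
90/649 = 90/649 = 0.14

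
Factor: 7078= 2^1 *3539^1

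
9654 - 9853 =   -  199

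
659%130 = 9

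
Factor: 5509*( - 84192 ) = -463813728 = - 2^5 * 3^1 * 7^1*787^1* 877^1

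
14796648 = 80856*183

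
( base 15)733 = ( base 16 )657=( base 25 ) 2en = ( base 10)1623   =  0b11001010111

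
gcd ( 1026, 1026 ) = 1026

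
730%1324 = 730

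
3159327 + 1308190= 4467517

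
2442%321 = 195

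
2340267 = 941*2487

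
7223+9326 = 16549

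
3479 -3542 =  -63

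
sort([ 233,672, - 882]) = [ - 882, 233, 672]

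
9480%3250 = 2980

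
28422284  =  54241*524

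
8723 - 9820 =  - 1097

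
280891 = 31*9061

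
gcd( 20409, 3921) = 3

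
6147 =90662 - 84515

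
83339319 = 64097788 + 19241531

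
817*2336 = 1908512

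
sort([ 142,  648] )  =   [ 142 , 648]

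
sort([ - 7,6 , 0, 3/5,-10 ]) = [  -  10, - 7, 0, 3/5, 6 ] 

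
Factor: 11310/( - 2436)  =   - 65/14  =  - 2^(-1)*5^1 * 7^( - 1)*13^1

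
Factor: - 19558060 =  - 2^2*5^1 * 53^1*18451^1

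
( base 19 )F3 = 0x120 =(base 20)E8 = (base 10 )288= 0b100100000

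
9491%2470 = 2081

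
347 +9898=10245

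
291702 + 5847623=6139325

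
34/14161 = 2/833=0.00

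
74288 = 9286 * 8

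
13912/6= 2318 + 2/3 = 2318.67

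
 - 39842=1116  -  40958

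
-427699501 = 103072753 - 530772254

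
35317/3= 35317/3 = 11772.33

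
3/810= 1/270 = 0.00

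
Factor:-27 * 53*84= - 2^2 * 3^4*7^1*53^1 = - 120204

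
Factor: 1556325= 3^2 * 5^2*6917^1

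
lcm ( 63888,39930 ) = 319440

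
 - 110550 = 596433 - 706983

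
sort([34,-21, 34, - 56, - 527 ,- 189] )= [ - 527, - 189, - 56, - 21,  34,  34 ]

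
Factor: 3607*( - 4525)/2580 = -3264335/516=- 2^(  -  2) * 3^(-1 ) * 5^1*43^( - 1) * 181^1*3607^1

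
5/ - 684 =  - 5/684 =- 0.01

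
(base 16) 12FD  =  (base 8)11375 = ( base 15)1691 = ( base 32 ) 4NT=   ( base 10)4861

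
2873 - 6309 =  - 3436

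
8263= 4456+3807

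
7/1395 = 7/1395= 0.01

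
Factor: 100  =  2^2 * 5^2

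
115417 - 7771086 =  - 7655669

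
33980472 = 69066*492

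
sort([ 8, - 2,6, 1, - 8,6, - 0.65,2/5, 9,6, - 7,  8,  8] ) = [  -  8, - 7 , - 2 ,  -  0.65, 2/5,1,6 , 6,6,8,8,8, 9]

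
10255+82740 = 92995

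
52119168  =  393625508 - 341506340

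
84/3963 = 28/1321 = 0.02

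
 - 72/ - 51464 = 9/6433 = 0.00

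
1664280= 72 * 23115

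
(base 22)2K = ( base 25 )2E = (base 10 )64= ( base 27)2A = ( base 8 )100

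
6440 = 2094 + 4346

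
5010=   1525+3485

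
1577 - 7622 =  - 6045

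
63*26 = 1638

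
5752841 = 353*16297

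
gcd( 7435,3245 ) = 5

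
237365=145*1637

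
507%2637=507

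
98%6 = 2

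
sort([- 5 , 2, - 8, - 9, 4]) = [-9, - 8, -5, 2, 4]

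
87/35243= 87/35243 = 0.00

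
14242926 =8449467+5793459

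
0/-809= 0/1 = - 0.00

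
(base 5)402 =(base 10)102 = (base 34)30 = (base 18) 5c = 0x66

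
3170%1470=230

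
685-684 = 1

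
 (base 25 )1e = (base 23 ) 1G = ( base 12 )33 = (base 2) 100111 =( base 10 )39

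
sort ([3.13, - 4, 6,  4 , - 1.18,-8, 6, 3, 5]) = [ - 8, - 4, - 1.18, 3,3.13, 4, 5, 6, 6]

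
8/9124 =2/2281 = 0.00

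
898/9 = 898/9 = 99.78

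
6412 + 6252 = 12664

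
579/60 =9 + 13/20 = 9.65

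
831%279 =273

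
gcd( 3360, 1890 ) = 210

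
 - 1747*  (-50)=87350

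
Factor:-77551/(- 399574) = 2^( - 1)*7^( - 1)*28541^(-1)*77551^1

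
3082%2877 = 205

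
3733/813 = 4+481/813 = 4.59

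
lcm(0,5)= 0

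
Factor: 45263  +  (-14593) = 2^1 *5^1 * 3067^1 = 30670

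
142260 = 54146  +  88114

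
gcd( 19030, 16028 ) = 2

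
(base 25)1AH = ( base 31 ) SO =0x37c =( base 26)188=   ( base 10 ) 892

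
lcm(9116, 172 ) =9116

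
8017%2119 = 1660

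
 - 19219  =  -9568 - 9651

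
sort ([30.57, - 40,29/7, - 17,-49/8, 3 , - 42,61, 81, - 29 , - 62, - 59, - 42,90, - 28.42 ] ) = [-62, - 59, - 42, -42 , - 40, - 29,-28.42 , - 17 ,-49/8, 3 , 29/7,30.57, 61 , 81,90]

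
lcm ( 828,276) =828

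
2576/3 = 2576/3 = 858.67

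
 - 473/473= -1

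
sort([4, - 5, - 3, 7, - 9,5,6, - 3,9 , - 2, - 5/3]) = [-9, - 5 ,-3, -3 , - 2, - 5/3,4, 5,6,7,9 ]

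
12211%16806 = 12211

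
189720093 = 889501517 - 699781424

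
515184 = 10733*48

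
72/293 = 72/293 = 0.25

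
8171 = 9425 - 1254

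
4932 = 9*548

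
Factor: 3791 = 17^1*223^1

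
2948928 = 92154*32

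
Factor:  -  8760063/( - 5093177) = 3^1*13^1  *  389^( - 1)* 13093^( - 1)*224617^1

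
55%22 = 11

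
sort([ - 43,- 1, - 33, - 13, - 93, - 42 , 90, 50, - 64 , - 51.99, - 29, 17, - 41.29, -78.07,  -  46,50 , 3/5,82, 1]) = [ - 93, - 78.07, - 64, - 51.99,-46 , - 43,  -  42,  -  41.29,- 33 , - 29, - 13, - 1, 3/5, 1,17,50, 50, 82,90]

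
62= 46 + 16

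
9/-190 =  - 9/190 =-0.05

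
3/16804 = 3/16804=0.00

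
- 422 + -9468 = -9890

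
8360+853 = 9213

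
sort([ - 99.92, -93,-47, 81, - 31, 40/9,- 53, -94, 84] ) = [  -  99.92, - 94,- 93, - 53, - 47, - 31,40/9,81,84]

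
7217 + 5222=12439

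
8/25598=4/12799= 0.00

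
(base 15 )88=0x80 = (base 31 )44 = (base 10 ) 128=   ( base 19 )6E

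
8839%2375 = 1714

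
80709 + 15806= 96515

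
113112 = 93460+19652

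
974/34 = 28 + 11/17 =28.65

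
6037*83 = 501071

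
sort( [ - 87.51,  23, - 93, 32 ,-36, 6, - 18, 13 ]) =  [- 93,-87.51, - 36, - 18,6, 13, 23, 32] 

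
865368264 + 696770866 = 1562139130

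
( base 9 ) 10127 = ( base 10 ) 6667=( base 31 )6T2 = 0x1a0b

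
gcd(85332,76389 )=3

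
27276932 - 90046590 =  - 62769658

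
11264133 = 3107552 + 8156581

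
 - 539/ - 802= 539/802 = 0.67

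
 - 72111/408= - 24037/136 = -  176.74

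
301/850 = 301/850 = 0.35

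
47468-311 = 47157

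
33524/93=33524/93  =  360.47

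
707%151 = 103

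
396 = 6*66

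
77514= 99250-21736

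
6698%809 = 226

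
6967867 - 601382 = 6366485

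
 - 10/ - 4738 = 5/2369= 0.00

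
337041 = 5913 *57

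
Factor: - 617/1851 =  - 1/3=- 3^ ( - 1)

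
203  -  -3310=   3513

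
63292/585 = 63292/585 = 108.19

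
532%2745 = 532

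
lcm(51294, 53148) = 4411284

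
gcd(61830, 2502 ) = 18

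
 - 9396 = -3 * 3132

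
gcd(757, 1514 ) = 757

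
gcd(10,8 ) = 2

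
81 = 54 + 27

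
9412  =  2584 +6828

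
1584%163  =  117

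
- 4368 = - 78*56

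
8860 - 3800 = 5060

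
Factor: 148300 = 2^2*5^2*1483^1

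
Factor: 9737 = 7^1 * 13^1*107^1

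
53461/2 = 53461/2 =26730.50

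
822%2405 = 822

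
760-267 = 493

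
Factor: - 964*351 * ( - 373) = 2^2*3^3 * 13^1*241^1*373^1 = 126209772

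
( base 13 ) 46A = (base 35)LT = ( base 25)15E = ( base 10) 764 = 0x2fc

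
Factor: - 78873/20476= -2^(-2 )* 3^1*61^1*431^1 * 5119^( - 1)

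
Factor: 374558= 2^1* 137^1 * 1367^1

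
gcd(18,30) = 6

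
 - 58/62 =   -  1 + 2/31 = - 0.94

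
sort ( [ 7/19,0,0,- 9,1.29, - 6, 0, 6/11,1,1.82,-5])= [  -  9, - 6, - 5,0,0,0,7/19, 6/11,1, 1.29,1.82]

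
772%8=4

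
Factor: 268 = 2^2*  67^1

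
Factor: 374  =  2^1*11^1*17^1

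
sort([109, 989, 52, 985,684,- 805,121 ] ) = [-805, 52,109,121, 684, 985,989]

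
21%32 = 21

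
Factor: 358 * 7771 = 2782018 = 2^1*19^1*179^1 * 409^1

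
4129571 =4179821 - 50250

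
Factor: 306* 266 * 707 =57546972 = 2^2*3^2* 7^2*17^1*19^1*101^1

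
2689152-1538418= 1150734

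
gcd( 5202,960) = 6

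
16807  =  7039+9768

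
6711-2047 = 4664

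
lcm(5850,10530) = 52650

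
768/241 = 3 + 45/241 = 3.19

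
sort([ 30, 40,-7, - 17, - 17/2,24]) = [ - 17,  -  17/2, - 7,24,30,40] 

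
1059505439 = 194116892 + 865388547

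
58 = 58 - 0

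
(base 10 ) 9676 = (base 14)3752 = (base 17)1G83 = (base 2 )10010111001100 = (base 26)e84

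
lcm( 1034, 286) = 13442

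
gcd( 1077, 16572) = 3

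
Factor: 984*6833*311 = 2^3*3^1*41^1*311^1 * 6833^1 = 2091061992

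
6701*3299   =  22106599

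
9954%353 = 70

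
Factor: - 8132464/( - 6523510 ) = 2^3 * 5^ ( - 1 )*7^( -1)*41^(- 1)*89^1 * 2273^(  -  1) * 5711^1  =  4066232/3261755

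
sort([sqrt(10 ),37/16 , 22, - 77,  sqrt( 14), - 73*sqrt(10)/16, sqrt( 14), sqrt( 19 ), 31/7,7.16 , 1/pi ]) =[ - 77 , - 73*sqrt( 10)/16, 1/pi,37/16, sqrt ( 10),  sqrt(14),  sqrt(14),  sqrt ( 19), 31/7, 7.16,  22]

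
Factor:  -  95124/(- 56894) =2^1*3^1*7927^1*28447^(-1 )= 47562/28447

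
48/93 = 16/31 = 0.52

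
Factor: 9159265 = 5^1*1831853^1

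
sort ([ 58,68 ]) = [ 58,68] 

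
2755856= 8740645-5984789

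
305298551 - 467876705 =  - 162578154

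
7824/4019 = 1 + 3805/4019 = 1.95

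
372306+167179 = 539485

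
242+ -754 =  - 512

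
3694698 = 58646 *63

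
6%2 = 0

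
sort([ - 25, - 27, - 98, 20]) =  [  -  98,  -  27,- 25,20]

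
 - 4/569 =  - 4/569=-0.01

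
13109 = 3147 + 9962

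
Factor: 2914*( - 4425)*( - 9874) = 2^2*3^1*5^2 *31^1*47^1*59^1 * 4937^1  =  127319799300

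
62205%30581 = 1043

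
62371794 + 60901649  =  123273443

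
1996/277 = 1996/277 =7.21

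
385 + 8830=9215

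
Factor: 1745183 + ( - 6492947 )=-2^2*3^1*7^1*29^1 *1949^1 = -4747764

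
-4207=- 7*601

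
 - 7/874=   -  7/874 = -0.01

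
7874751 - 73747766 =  - 65873015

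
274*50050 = 13713700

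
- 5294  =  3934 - 9228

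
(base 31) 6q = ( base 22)9e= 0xD4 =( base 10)212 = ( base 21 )A2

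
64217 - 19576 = 44641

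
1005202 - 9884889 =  -8879687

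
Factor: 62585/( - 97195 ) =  - 12517/19439 = - 7^(-1 )*2777^( - 1 )*12517^1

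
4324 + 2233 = 6557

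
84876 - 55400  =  29476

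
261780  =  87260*3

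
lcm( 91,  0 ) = 0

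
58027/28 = 58027/28 = 2072.39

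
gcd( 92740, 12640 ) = 20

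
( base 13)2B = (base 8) 45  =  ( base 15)27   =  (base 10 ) 37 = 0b100101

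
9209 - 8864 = 345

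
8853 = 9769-916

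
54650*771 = 42135150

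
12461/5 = 2492 + 1/5 = 2492.20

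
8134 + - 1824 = 6310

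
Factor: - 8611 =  - 79^1*109^1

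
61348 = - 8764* (-7) 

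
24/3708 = 2/309 =0.01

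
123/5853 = 41/1951 = 0.02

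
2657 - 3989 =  - 1332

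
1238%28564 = 1238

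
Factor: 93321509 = 2459^1*37951^1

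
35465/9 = 35465/9=3940.56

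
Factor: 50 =2^1*5^2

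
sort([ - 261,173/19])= [-261, 173/19]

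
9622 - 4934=4688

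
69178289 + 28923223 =98101512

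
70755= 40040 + 30715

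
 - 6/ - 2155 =6/2155 =0.00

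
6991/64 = 6991/64 = 109.23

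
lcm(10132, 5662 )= 192508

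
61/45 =61/45 = 1.36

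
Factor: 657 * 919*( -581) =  - 3^2*7^1*73^1 * 83^1*919^1 = - 350797923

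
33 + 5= 38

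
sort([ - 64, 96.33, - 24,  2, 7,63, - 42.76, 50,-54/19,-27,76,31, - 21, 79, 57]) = [-64, - 42.76,-27, - 24,- 21, - 54/19, 2 , 7, 31,50, 57, 63 , 76,79,96.33 ] 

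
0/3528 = 0 = 0.00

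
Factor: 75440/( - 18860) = -2^2=-  4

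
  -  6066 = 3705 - 9771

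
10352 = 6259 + 4093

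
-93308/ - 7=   93308/7= 13329.71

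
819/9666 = 91/1074= 0.08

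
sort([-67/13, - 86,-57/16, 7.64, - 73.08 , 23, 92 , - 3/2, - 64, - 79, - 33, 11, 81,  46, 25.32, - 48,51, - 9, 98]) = [ - 86, - 79, - 73.08, - 64, - 48, - 33,-9, - 67/13,-57/16,- 3/2, 7.64,  11,23, 25.32, 46, 51 , 81, 92, 98]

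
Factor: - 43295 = -5^1 * 7^1*1237^1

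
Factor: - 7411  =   - 7411^1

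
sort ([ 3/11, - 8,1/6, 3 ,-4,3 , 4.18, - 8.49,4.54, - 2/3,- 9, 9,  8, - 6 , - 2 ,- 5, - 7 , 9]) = [-9, - 8.49, - 8, - 7,-6, - 5, - 4,-2,-2/3,  1/6 , 3/11, 3, 3,4.18 , 4.54, 8,  9, 9] 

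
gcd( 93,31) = 31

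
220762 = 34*6493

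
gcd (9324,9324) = 9324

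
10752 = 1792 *6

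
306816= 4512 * 68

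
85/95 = 17/19= 0.89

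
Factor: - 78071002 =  - 2^1*1693^1* 23057^1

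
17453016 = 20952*833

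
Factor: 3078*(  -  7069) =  - 21758382 = - 2^1 * 3^4*19^1*  7069^1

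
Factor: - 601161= - 3^1 * 11^1*18217^1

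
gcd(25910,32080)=10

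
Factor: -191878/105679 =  - 2^1*7^( - 1)*31^( - 1) * 197^1 = - 394/217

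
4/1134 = 2/567 = 0.00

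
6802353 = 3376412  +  3425941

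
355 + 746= 1101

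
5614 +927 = 6541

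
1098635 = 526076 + 572559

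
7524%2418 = 270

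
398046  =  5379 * 74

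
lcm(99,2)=198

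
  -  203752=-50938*4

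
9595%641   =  621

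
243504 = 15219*16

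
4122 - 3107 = 1015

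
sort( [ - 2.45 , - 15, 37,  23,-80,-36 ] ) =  [-80,- 36, - 15, - 2.45,  23,37]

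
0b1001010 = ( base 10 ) 74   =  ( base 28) 2I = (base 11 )68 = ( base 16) 4A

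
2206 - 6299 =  - 4093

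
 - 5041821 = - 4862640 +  - 179181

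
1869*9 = 16821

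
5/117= 5/117=0.04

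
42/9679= 42/9679  =  0.00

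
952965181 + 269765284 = 1222730465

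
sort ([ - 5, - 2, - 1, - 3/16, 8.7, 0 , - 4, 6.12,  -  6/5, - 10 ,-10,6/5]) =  [ - 10, - 10,-5, - 4, - 2, - 6/5, - 1, - 3/16,0, 6/5,6.12, 8.7]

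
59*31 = 1829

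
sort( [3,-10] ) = [ - 10,3] 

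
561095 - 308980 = 252115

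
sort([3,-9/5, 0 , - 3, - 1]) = [ - 3,- 9/5, - 1, 0,  3 ] 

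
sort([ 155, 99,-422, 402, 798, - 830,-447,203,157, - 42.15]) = [  -  830, - 447,-422,  -  42.15,99, 155, 157,203,402,798]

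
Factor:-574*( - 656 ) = 2^5*7^1*41^2=376544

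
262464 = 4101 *64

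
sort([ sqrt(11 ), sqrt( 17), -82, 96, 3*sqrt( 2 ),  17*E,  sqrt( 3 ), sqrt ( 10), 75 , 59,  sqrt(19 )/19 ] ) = [ - 82, sqrt( 19)/19, sqrt( 3),  sqrt( 10 ), sqrt( 11 ), sqrt (17),3*sqrt( 2 ), 17*E, 59,  75, 96]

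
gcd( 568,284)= 284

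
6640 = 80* 83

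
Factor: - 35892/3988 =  -9 = -3^2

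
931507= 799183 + 132324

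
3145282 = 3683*854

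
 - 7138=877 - 8015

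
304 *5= 1520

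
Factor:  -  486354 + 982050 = 495696 = 2^4*3^1 *23^1*449^1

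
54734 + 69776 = 124510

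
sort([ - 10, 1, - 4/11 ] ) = [  -  10, - 4/11, 1] 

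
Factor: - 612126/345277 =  - 2^1*3^2*31^1*  193^( - 1)*1097^1*1789^ ( - 1)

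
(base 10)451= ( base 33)dm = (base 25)i1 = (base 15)201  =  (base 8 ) 703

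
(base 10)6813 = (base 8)15235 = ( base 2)1101010011101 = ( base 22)E1F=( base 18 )1309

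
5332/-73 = -5332/73=   - 73.04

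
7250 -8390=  - 1140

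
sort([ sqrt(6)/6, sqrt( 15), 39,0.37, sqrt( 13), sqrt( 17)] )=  [0.37,sqrt( 6) /6, sqrt(13 ), sqrt( 15), sqrt(17), 39] 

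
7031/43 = 7031/43 = 163.51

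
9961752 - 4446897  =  5514855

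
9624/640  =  15+3/80 = 15.04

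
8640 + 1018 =9658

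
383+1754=2137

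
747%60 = 27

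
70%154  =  70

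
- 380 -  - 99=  - 281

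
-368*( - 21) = 7728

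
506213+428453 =934666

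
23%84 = 23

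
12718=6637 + 6081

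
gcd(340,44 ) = 4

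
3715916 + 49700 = 3765616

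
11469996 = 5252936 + 6217060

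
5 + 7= 12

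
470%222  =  26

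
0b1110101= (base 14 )85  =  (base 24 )4l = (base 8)165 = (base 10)117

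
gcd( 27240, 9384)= 24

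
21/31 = 21/31 = 0.68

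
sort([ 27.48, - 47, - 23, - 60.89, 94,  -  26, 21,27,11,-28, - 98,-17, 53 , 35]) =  [ - 98, - 60.89, - 47, - 28, - 26 ,-23, - 17, 11, 21, 27,  27.48, 35,53,94]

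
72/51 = 24/17= 1.41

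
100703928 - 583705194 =- 483001266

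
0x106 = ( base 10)262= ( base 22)bk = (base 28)9a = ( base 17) F7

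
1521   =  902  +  619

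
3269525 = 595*5495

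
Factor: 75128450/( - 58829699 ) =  - 2^1  *5^2*23^ ( - 1) *1502569^1 * 2557813^(- 1 )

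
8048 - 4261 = 3787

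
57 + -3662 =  - 3605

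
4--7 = 11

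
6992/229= 30+122/229 = 30.53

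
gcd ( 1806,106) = 2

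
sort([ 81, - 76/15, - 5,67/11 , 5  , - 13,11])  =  [ - 13, - 76/15 ,-5, 5, 67/11,11, 81]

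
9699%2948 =855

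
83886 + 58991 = 142877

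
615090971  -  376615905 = 238475066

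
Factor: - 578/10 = - 5^( - 1) *17^2 = -  289/5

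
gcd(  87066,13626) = 18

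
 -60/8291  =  -60/8291 = - 0.01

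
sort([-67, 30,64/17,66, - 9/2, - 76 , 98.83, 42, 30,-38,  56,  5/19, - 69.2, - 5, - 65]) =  [ - 76, - 69.2,  -  67, - 65,-38, - 5, - 9/2,  5/19,64/17,30,30,42 , 56,66, 98.83] 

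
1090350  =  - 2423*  (-450) 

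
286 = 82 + 204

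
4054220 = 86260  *47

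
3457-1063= 2394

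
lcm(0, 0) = 0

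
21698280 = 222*97740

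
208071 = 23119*9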